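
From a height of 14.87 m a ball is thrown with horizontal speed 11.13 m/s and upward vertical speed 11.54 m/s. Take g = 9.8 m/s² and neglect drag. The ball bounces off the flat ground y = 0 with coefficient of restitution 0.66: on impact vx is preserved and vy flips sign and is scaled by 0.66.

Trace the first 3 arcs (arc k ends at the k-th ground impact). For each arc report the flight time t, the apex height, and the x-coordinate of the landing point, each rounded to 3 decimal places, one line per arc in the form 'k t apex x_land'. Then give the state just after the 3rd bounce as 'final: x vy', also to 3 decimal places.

Arc 1: start y=14.870, vy=11.540 → t=3.280, apex=21.664, x_land=36.509, impact vy=-20.606
  bounce: vy ← 0.66·20.606 = 13.600
Arc 2: start y=0.000, vy=13.600 → t=2.776, apex=9.437, x_land=67.401, impact vy=-13.600
  bounce: vy ← 0.66·13.600 = 8.976
Arc 3: start y=0.000, vy=8.976 → t=1.832, apex=4.111, x_land=87.790, impact vy=-8.976
  bounce: vy ← 0.66·8.976 = 5.924

1 3.280 21.664 36.509
2 2.776 9.437 67.401
3 1.832 4.111 87.790
final: 87.790 5.924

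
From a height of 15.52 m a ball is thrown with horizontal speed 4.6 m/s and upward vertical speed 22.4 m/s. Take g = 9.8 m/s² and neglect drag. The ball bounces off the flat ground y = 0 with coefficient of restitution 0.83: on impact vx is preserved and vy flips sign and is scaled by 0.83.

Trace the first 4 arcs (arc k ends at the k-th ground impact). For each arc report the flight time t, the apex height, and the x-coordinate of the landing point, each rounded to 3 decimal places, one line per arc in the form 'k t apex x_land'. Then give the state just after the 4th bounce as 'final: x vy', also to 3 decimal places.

1 5.183 41.120 23.840
2 4.809 28.328 45.960
3 3.991 19.515 64.320
4 3.313 13.444 79.559
final: 79.559 13.473

Arc 1: start y=15.520, vy=22.400 → t=5.183, apex=41.120, x_land=23.840, impact vy=-28.389
  bounce: vy ← 0.83·28.389 = 23.563
Arc 2: start y=0.000, vy=23.563 → t=4.809, apex=28.328, x_land=45.960, impact vy=-23.563
  bounce: vy ← 0.83·23.563 = 19.557
Arc 3: start y=0.000, vy=19.557 → t=3.991, apex=19.515, x_land=64.320, impact vy=-19.557
  bounce: vy ← 0.83·19.557 = 16.233
Arc 4: start y=0.000, vy=16.233 → t=3.313, apex=13.444, x_land=79.559, impact vy=-16.233
  bounce: vy ← 0.83·16.233 = 13.473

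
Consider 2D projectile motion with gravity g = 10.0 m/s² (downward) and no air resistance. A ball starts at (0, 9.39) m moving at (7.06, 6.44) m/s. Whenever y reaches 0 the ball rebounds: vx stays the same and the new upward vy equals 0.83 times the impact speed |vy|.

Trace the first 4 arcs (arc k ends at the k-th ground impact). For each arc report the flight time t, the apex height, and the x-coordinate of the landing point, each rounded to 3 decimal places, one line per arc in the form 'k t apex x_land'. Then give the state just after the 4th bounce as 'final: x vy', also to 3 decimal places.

1 2.158 11.464 15.237
2 2.514 7.897 32.982
3 2.086 5.440 47.711
4 1.732 3.748 59.936
final: 59.936 7.186

Arc 1: start y=9.390, vy=6.440 → t=2.158, apex=11.464, x_land=15.237, impact vy=-15.142
  bounce: vy ← 0.83·15.142 = 12.568
Arc 2: start y=0.000, vy=12.568 → t=2.514, apex=7.897, x_land=32.982, impact vy=-12.568
  bounce: vy ← 0.83·12.568 = 10.431
Arc 3: start y=0.000, vy=10.431 → t=2.086, apex=5.440, x_land=47.711, impact vy=-10.431
  bounce: vy ← 0.83·10.431 = 8.658
Arc 4: start y=0.000, vy=8.658 → t=1.732, apex=3.748, x_land=59.936, impact vy=-8.658
  bounce: vy ← 0.83·8.658 = 7.186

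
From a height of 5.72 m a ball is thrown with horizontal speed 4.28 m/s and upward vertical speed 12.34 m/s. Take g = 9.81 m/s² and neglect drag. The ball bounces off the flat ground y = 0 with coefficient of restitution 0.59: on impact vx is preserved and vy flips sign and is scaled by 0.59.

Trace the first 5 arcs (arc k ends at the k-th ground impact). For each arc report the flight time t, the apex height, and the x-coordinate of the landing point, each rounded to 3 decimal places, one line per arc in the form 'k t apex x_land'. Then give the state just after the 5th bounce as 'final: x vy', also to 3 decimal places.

Arc 1: start y=5.720, vy=12.340 → t=2.916, apex=13.481, x_land=12.479, impact vy=-16.264
  bounce: vy ← 0.59·16.264 = 9.595
Arc 2: start y=0.000, vy=9.595 → t=1.956, apex=4.693, x_land=20.852, impact vy=-9.595
  bounce: vy ← 0.59·9.595 = 5.661
Arc 3: start y=0.000, vy=5.661 → t=1.154, apex=1.634, x_land=25.792, impact vy=-5.661
  bounce: vy ← 0.59·5.661 = 3.340
Arc 4: start y=0.000, vy=3.340 → t=0.681, apex=0.569, x_land=28.707, impact vy=-3.340
  bounce: vy ← 0.59·3.340 = 1.971
Arc 5: start y=0.000, vy=1.971 → t=0.402, apex=0.198, x_land=30.426, impact vy=-1.971
  bounce: vy ← 0.59·1.971 = 1.163

1 2.916 13.481 12.479
2 1.956 4.693 20.852
3 1.154 1.634 25.792
4 0.681 0.569 28.707
5 0.402 0.198 30.426
final: 30.426 1.163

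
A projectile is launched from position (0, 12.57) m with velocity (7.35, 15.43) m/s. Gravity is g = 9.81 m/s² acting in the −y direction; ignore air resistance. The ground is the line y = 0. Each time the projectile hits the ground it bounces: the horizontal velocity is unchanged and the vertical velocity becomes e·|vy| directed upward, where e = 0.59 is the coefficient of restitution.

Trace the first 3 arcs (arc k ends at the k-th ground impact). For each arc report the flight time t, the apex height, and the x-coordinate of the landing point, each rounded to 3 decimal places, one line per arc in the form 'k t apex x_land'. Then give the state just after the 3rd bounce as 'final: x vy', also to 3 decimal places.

1 3.817 24.705 28.056
2 2.648 8.600 47.520
3 1.562 2.994 59.004
final: 59.004 4.522

Arc 1: start y=12.570, vy=15.430 → t=3.817, apex=24.705, x_land=28.056, impact vy=-22.016
  bounce: vy ← 0.59·22.016 = 12.989
Arc 2: start y=0.000, vy=12.989 → t=2.648, apex=8.600, x_land=47.520, impact vy=-12.989
  bounce: vy ← 0.59·12.989 = 7.664
Arc 3: start y=0.000, vy=7.664 → t=1.562, apex=2.994, x_land=59.004, impact vy=-7.664
  bounce: vy ← 0.59·7.664 = 4.522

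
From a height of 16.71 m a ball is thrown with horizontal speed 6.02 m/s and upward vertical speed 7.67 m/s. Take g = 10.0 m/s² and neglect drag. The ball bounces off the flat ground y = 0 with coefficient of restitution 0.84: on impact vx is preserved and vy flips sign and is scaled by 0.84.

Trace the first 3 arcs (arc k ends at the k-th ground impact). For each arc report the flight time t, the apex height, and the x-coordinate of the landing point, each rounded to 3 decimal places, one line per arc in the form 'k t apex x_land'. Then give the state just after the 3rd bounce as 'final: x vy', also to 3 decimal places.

1 2.749 19.651 16.552
2 3.331 13.866 36.602
3 2.798 9.784 53.444
final: 53.444 11.750

Arc 1: start y=16.710, vy=7.670 → t=2.749, apex=19.651, x_land=16.552, impact vy=-19.825
  bounce: vy ← 0.84·19.825 = 16.653
Arc 2: start y=0.000, vy=16.653 → t=3.331, apex=13.866, x_land=36.602, impact vy=-16.653
  bounce: vy ← 0.84·16.653 = 13.988
Arc 3: start y=0.000, vy=13.988 → t=2.798, apex=9.784, x_land=53.444, impact vy=-13.988
  bounce: vy ← 0.84·13.988 = 11.750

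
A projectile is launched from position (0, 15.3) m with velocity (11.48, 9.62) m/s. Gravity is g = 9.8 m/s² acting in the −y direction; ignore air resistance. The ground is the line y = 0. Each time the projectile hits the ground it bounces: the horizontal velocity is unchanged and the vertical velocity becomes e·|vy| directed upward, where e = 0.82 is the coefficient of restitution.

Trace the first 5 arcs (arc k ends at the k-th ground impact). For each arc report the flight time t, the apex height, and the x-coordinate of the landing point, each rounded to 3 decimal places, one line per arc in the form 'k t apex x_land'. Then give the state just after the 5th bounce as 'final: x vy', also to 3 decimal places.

1 3.003 20.022 34.475
2 3.315 13.463 72.532
3 2.718 9.052 103.739
4 2.229 6.087 129.329
5 1.828 4.093 150.312
final: 150.312 7.344

Arc 1: start y=15.300, vy=9.620 → t=3.003, apex=20.022, x_land=34.475, impact vy=-19.810
  bounce: vy ← 0.82·19.810 = 16.244
Arc 2: start y=0.000, vy=16.244 → t=3.315, apex=13.463, x_land=72.532, impact vy=-16.244
  bounce: vy ← 0.82·16.244 = 13.320
Arc 3: start y=0.000, vy=13.320 → t=2.718, apex=9.052, x_land=103.739, impact vy=-13.320
  bounce: vy ← 0.82·13.320 = 10.922
Arc 4: start y=0.000, vy=10.922 → t=2.229, apex=6.087, x_land=129.329, impact vy=-10.922
  bounce: vy ← 0.82·10.922 = 8.956
Arc 5: start y=0.000, vy=8.956 → t=1.828, apex=4.093, x_land=150.312, impact vy=-8.956
  bounce: vy ← 0.82·8.956 = 7.344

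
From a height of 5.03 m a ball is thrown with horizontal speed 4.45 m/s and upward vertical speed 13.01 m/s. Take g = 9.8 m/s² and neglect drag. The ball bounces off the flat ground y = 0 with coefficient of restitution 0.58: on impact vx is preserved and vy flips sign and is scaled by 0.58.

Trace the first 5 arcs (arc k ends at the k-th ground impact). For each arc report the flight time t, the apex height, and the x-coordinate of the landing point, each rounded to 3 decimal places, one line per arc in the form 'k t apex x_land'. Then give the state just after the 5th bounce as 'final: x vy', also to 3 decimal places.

1 2.998 13.666 13.339
2 1.937 4.597 21.960
3 1.124 1.546 26.960
4 0.652 0.520 29.860
5 0.378 0.175 31.542
final: 31.542 1.074

Arc 1: start y=5.030, vy=13.010 → t=2.998, apex=13.666, x_land=13.339, impact vy=-16.366
  bounce: vy ← 0.58·16.366 = 9.492
Arc 2: start y=0.000, vy=9.492 → t=1.937, apex=4.597, x_land=21.960, impact vy=-9.492
  bounce: vy ← 0.58·9.492 = 5.506
Arc 3: start y=0.000, vy=5.506 → t=1.124, apex=1.546, x_land=26.960, impact vy=-5.506
  bounce: vy ← 0.58·5.506 = 3.193
Arc 4: start y=0.000, vy=3.193 → t=0.652, apex=0.520, x_land=29.860, impact vy=-3.193
  bounce: vy ← 0.58·3.193 = 1.852
Arc 5: start y=0.000, vy=1.852 → t=0.378, apex=0.175, x_land=31.542, impact vy=-1.852
  bounce: vy ← 0.58·1.852 = 1.074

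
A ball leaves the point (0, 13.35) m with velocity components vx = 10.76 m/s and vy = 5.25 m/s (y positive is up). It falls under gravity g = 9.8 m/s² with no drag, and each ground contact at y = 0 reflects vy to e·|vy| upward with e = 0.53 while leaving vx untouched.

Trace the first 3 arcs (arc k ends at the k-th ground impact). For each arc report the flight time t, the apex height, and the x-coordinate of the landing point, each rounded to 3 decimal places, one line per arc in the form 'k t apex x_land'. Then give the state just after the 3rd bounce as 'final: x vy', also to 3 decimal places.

1 2.271 14.756 24.437
2 1.839 4.145 44.230
3 0.975 1.164 54.720
final: 54.720 2.532

Arc 1: start y=13.350, vy=5.250 → t=2.271, apex=14.756, x_land=24.437, impact vy=-17.007
  bounce: vy ← 0.53·17.007 = 9.013
Arc 2: start y=0.000, vy=9.013 → t=1.839, apex=4.145, x_land=44.230, impact vy=-9.013
  bounce: vy ← 0.53·9.013 = 4.777
Arc 3: start y=0.000, vy=4.777 → t=0.975, apex=1.164, x_land=54.720, impact vy=-4.777
  bounce: vy ← 0.53·4.777 = 2.532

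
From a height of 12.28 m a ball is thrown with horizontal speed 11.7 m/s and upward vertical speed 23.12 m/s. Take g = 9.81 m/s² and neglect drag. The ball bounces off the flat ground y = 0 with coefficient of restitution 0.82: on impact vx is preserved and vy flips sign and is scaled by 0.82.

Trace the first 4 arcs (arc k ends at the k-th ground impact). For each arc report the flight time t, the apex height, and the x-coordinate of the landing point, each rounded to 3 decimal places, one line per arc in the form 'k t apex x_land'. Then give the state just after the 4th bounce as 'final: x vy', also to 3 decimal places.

1 5.195 39.524 60.787
2 4.655 26.576 115.255
3 3.817 17.870 159.919
4 3.130 12.016 196.543
final: 196.543 12.590

Arc 1: start y=12.280, vy=23.120 → t=5.195, apex=39.524, x_land=60.787, impact vy=-27.847
  bounce: vy ← 0.82·27.847 = 22.835
Arc 2: start y=0.000, vy=22.835 → t=4.655, apex=26.576, x_land=115.255, impact vy=-22.835
  bounce: vy ← 0.82·22.835 = 18.724
Arc 3: start y=0.000, vy=18.724 → t=3.817, apex=17.870, x_land=159.919, impact vy=-18.724
  bounce: vy ← 0.82·18.724 = 15.354
Arc 4: start y=0.000, vy=15.354 → t=3.130, apex=12.016, x_land=196.543, impact vy=-15.354
  bounce: vy ← 0.82·15.354 = 12.590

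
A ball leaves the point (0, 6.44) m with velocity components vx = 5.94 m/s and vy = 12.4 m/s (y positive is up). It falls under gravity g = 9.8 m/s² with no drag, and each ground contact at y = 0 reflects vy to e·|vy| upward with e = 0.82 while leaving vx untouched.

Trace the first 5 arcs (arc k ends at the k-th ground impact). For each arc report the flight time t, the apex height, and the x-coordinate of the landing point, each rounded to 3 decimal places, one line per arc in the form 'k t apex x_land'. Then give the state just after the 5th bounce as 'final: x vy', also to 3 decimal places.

Arc 1: start y=6.440, vy=12.400 → t=2.973, apex=14.285, x_land=17.658, impact vy=-16.733
  bounce: vy ← 0.82·16.733 = 13.721
Arc 2: start y=0.000, vy=13.721 → t=2.800, apex=9.605, x_land=34.291, impact vy=-13.721
  bounce: vy ← 0.82·13.721 = 11.251
Arc 3: start y=0.000, vy=11.251 → t=2.296, apex=6.459, x_land=47.930, impact vy=-11.251
  bounce: vy ← 0.82·11.251 = 9.226
Arc 4: start y=0.000, vy=9.226 → t=1.883, apex=4.343, x_land=59.114, impact vy=-9.226
  bounce: vy ← 0.82·9.226 = 7.565
Arc 5: start y=0.000, vy=7.565 → t=1.544, apex=2.920, x_land=68.285, impact vy=-7.565
  bounce: vy ← 0.82·7.565 = 6.203

1 2.973 14.285 17.658
2 2.800 9.605 34.291
3 2.296 6.459 47.930
4 1.883 4.343 59.114
5 1.544 2.920 68.285
final: 68.285 6.203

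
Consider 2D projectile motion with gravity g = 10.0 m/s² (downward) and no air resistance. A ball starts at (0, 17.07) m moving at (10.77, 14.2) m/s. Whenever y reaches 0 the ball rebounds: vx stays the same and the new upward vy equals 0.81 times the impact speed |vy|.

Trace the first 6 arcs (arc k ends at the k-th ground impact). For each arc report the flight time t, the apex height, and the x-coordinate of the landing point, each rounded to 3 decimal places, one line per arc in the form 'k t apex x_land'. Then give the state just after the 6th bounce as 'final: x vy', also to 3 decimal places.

1 3.750 27.152 40.391
2 3.775 17.814 81.049
3 3.058 11.688 113.982
4 2.477 7.669 140.658
5 2.006 5.031 162.265
6 1.625 3.301 179.767
final: 179.767 6.582

Arc 1: start y=17.070, vy=14.200 → t=3.750, apex=27.152, x_land=40.391, impact vy=-23.303
  bounce: vy ← 0.81·23.303 = 18.876
Arc 2: start y=0.000, vy=18.876 → t=3.775, apex=17.814, x_land=81.049, impact vy=-18.876
  bounce: vy ← 0.81·18.876 = 15.289
Arc 3: start y=0.000, vy=15.289 → t=3.058, apex=11.688, x_land=113.982, impact vy=-15.289
  bounce: vy ← 0.81·15.289 = 12.384
Arc 4: start y=0.000, vy=12.384 → t=2.477, apex=7.669, x_land=140.658, impact vy=-12.384
  bounce: vy ← 0.81·12.384 = 10.031
Arc 5: start y=0.000, vy=10.031 → t=2.006, apex=5.031, x_land=162.265, impact vy=-10.031
  bounce: vy ← 0.81·10.031 = 8.125
Arc 6: start y=0.000, vy=8.125 → t=1.625, apex=3.301, x_land=179.767, impact vy=-8.125
  bounce: vy ← 0.81·8.125 = 6.582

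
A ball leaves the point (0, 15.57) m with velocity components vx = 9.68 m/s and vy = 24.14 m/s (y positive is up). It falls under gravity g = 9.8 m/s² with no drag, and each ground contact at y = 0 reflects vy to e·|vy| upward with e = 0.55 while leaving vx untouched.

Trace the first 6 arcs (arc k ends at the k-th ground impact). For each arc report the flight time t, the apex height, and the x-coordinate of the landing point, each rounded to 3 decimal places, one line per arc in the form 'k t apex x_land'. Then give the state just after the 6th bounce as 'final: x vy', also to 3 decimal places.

Arc 1: start y=15.570, vy=24.140 → t=5.504, apex=45.302, x_land=53.277, impact vy=-29.798
  bounce: vy ← 0.55·29.798 = 16.389
Arc 2: start y=0.000, vy=16.389 → t=3.345, apex=13.704, x_land=85.654, impact vy=-16.389
  bounce: vy ← 0.55·16.389 = 9.014
Arc 3: start y=0.000, vy=9.014 → t=1.840, apex=4.145, x_land=103.461, impact vy=-9.014
  bounce: vy ← 0.55·9.014 = 4.958
Arc 4: start y=0.000, vy=4.958 → t=1.012, apex=1.254, x_land=113.254, impact vy=-4.958
  bounce: vy ← 0.55·4.958 = 2.727
Arc 5: start y=0.000, vy=2.727 → t=0.556, apex=0.379, x_land=118.641, impact vy=-2.727
  bounce: vy ← 0.55·2.727 = 1.500
Arc 6: start y=0.000, vy=1.500 → t=0.306, apex=0.115, x_land=121.604, impact vy=-1.500
  bounce: vy ← 0.55·1.500 = 0.825

1 5.504 45.302 53.277
2 3.345 13.704 85.654
3 1.840 4.145 103.461
4 1.012 1.254 113.254
5 0.556 0.379 118.641
6 0.306 0.115 121.604
final: 121.604 0.825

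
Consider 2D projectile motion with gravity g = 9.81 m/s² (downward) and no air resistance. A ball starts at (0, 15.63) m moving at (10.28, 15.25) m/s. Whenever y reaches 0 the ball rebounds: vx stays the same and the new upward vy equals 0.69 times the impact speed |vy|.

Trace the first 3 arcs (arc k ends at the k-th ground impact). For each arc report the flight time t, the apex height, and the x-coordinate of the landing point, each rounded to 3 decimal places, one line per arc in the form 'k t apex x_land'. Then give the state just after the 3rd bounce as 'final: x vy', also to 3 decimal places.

Arc 1: start y=15.630, vy=15.250 → t=3.922, apex=27.483, x_land=40.314, impact vy=-23.221
  bounce: vy ← 0.69·23.221 = 16.023
Arc 2: start y=0.000, vy=16.023 → t=3.267, apex=13.085, x_land=73.895, impact vy=-16.023
  bounce: vy ← 0.69·16.023 = 11.056
Arc 3: start y=0.000, vy=11.056 → t=2.254, apex=6.230, x_land=97.065, impact vy=-11.056
  bounce: vy ← 0.69·11.056 = 7.628

1 3.922 27.483 40.314
2 3.267 13.085 73.895
3 2.254 6.230 97.065
final: 97.065 7.628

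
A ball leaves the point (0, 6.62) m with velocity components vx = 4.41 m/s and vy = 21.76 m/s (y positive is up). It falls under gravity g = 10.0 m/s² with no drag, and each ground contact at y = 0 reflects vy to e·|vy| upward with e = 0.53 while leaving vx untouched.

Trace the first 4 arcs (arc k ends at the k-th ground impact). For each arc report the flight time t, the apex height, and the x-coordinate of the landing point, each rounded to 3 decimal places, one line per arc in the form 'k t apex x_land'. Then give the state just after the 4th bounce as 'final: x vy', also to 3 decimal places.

Arc 1: start y=6.620, vy=21.760 → t=4.637, apex=30.295, x_land=20.451, impact vy=-24.615
  bounce: vy ← 0.53·24.615 = 13.046
Arc 2: start y=0.000, vy=13.046 → t=2.609, apex=8.510, x_land=31.958, impact vy=-13.046
  bounce: vy ← 0.53·13.046 = 6.914
Arc 3: start y=0.000, vy=6.914 → t=1.383, apex=2.390, x_land=38.056, impact vy=-6.914
  bounce: vy ← 0.53·6.914 = 3.665
Arc 4: start y=0.000, vy=3.665 → t=0.733, apex=0.671, x_land=41.289, impact vy=-3.665
  bounce: vy ← 0.53·3.665 = 1.942

1 4.637 30.295 20.451
2 2.609 8.510 31.958
3 1.383 2.390 38.056
4 0.733 0.671 41.289
final: 41.289 1.942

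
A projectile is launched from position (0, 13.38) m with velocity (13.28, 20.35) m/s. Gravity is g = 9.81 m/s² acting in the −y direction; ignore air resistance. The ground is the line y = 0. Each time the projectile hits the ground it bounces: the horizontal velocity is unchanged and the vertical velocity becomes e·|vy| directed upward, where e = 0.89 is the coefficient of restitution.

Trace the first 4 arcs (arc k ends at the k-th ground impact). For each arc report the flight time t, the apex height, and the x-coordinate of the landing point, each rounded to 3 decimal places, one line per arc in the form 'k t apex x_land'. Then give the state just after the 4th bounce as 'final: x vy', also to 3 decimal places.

Arc 1: start y=13.380, vy=20.350 → t=4.726, apex=34.487, x_land=62.762, impact vy=-26.012
  bounce: vy ← 0.89·26.012 = 23.151
Arc 2: start y=0.000, vy=23.151 → t=4.720, apex=27.317, x_land=125.441, impact vy=-23.151
  bounce: vy ← 0.89·23.151 = 20.604
Arc 3: start y=0.000, vy=20.604 → t=4.201, apex=21.638, x_land=181.226, impact vy=-20.604
  bounce: vy ← 0.89·20.604 = 18.338
Arc 4: start y=0.000, vy=18.338 → t=3.739, apex=17.139, x_land=230.875, impact vy=-18.338
  bounce: vy ← 0.89·18.338 = 16.321

1 4.726 34.487 62.762
2 4.720 27.317 125.441
3 4.201 21.638 181.226
4 3.739 17.139 230.875
final: 230.875 16.321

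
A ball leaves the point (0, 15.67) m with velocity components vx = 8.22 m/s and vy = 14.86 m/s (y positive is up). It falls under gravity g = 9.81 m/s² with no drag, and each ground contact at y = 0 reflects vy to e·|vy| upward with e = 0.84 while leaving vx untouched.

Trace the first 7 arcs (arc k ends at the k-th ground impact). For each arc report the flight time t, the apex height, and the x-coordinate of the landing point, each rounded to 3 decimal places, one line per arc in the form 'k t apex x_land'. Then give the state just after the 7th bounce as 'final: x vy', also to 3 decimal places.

1 3.858 26.925 31.710
2 3.936 18.998 64.065
3 3.306 13.405 91.243
4 2.777 9.459 114.073
5 2.333 6.674 133.249
6 1.960 4.709 149.358
7 1.646 3.323 162.889
final: 162.889 6.782

Arc 1: start y=15.670, vy=14.860 → t=3.858, apex=26.925, x_land=31.710, impact vy=-22.984
  bounce: vy ← 0.84·22.984 = 19.307
Arc 2: start y=0.000, vy=19.307 → t=3.936, apex=18.998, x_land=64.065, impact vy=-19.307
  bounce: vy ← 0.84·19.307 = 16.218
Arc 3: start y=0.000, vy=16.218 → t=3.306, apex=13.405, x_land=91.243, impact vy=-16.218
  bounce: vy ← 0.84·16.218 = 13.623
Arc 4: start y=0.000, vy=13.623 → t=2.777, apex=9.459, x_land=114.073, impact vy=-13.623
  bounce: vy ← 0.84·13.623 = 11.443
Arc 5: start y=0.000, vy=11.443 → t=2.333, apex=6.674, x_land=133.249, impact vy=-11.443
  bounce: vy ← 0.84·11.443 = 9.612
Arc 6: start y=0.000, vy=9.612 → t=1.960, apex=4.709, x_land=149.358, impact vy=-9.612
  bounce: vy ← 0.84·9.612 = 8.074
Arc 7: start y=0.000, vy=8.074 → t=1.646, apex=3.323, x_land=162.889, impact vy=-8.074
  bounce: vy ← 0.84·8.074 = 6.782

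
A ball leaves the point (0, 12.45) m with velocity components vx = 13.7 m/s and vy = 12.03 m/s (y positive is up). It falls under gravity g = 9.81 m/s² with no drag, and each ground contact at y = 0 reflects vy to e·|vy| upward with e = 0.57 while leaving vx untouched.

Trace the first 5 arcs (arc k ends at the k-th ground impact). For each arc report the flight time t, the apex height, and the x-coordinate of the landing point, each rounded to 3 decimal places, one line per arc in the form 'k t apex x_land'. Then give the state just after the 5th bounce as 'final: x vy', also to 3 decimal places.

1 3.237 19.826 44.344
2 2.292 6.442 75.744
3 1.306 2.093 93.641
4 0.745 0.680 103.843
5 0.424 0.221 109.658
final: 109.658 1.187

Arc 1: start y=12.450, vy=12.030 → t=3.237, apex=19.826, x_land=44.344, impact vy=-19.723
  bounce: vy ← 0.57·19.723 = 11.242
Arc 2: start y=0.000, vy=11.242 → t=2.292, apex=6.442, x_land=75.744, impact vy=-11.242
  bounce: vy ← 0.57·11.242 = 6.408
Arc 3: start y=0.000, vy=6.408 → t=1.306, apex=2.093, x_land=93.641, impact vy=-6.408
  bounce: vy ← 0.57·6.408 = 3.653
Arc 4: start y=0.000, vy=3.653 → t=0.745, apex=0.680, x_land=103.843, impact vy=-3.653
  bounce: vy ← 0.57·3.653 = 2.082
Arc 5: start y=0.000, vy=2.082 → t=0.424, apex=0.221, x_land=109.658, impact vy=-2.082
  bounce: vy ← 0.57·2.082 = 1.187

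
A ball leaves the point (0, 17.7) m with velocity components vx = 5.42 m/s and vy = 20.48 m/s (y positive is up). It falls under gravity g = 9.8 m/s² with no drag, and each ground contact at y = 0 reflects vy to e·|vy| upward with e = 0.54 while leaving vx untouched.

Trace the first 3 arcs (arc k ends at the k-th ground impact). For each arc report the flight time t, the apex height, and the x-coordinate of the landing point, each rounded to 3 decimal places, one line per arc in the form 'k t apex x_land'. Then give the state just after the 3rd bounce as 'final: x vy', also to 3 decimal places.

1 4.915 39.100 26.637
2 3.051 11.401 43.172
3 1.647 3.325 52.101
final: 52.101 4.359

Arc 1: start y=17.700, vy=20.480 → t=4.915, apex=39.100, x_land=26.637, impact vy=-27.683
  bounce: vy ← 0.54·27.683 = 14.949
Arc 2: start y=0.000, vy=14.949 → t=3.051, apex=11.401, x_land=43.172, impact vy=-14.949
  bounce: vy ← 0.54·14.949 = 8.072
Arc 3: start y=0.000, vy=8.072 → t=1.647, apex=3.325, x_land=52.101, impact vy=-8.072
  bounce: vy ← 0.54·8.072 = 4.359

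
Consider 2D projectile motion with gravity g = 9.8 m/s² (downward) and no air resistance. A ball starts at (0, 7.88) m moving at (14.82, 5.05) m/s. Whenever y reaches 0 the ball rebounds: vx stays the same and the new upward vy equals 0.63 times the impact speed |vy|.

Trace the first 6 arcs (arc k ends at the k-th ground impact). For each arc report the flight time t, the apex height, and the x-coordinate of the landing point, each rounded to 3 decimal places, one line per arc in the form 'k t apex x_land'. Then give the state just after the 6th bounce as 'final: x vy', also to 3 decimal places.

1 1.884 9.181 27.923
2 1.725 3.644 53.483
3 1.087 1.446 69.587
4 0.685 0.574 79.732
5 0.431 0.228 86.123
6 0.272 0.090 90.149
final: 90.149 0.839

Arc 1: start y=7.880, vy=5.050 → t=1.884, apex=9.181, x_land=27.923, impact vy=-13.415
  bounce: vy ← 0.63·13.415 = 8.451
Arc 2: start y=0.000, vy=8.451 → t=1.725, apex=3.644, x_land=53.483, impact vy=-8.451
  bounce: vy ← 0.63·8.451 = 5.324
Arc 3: start y=0.000, vy=5.324 → t=1.087, apex=1.446, x_land=69.587, impact vy=-5.324
  bounce: vy ← 0.63·5.324 = 3.354
Arc 4: start y=0.000, vy=3.354 → t=0.685, apex=0.574, x_land=79.732, impact vy=-3.354
  bounce: vy ← 0.63·3.354 = 2.113
Arc 5: start y=0.000, vy=2.113 → t=0.431, apex=0.228, x_land=86.123, impact vy=-2.113
  bounce: vy ← 0.63·2.113 = 1.331
Arc 6: start y=0.000, vy=1.331 → t=0.272, apex=0.090, x_land=90.149, impact vy=-1.331
  bounce: vy ← 0.63·1.331 = 0.839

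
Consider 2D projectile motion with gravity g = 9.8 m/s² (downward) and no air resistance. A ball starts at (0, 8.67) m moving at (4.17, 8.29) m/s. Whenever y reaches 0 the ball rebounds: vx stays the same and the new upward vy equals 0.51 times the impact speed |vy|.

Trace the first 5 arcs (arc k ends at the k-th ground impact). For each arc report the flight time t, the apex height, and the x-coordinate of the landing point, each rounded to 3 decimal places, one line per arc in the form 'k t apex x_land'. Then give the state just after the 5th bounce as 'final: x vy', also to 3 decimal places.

Arc 1: start y=8.670, vy=8.290 → t=2.422, apex=12.176, x_land=10.101, impact vy=-15.448
  bounce: vy ← 0.51·15.448 = 7.879
Arc 2: start y=0.000, vy=7.879 → t=1.608, apex=3.167, x_land=16.806, impact vy=-7.879
  bounce: vy ← 0.51·7.879 = 4.018
Arc 3: start y=0.000, vy=4.018 → t=0.820, apex=0.824, x_land=20.225, impact vy=-4.018
  bounce: vy ← 0.51·4.018 = 2.049
Arc 4: start y=0.000, vy=2.049 → t=0.418, apex=0.214, x_land=21.969, impact vy=-2.049
  bounce: vy ← 0.51·2.049 = 1.045
Arc 5: start y=0.000, vy=1.045 → t=0.213, apex=0.056, x_land=22.859, impact vy=-1.045
  bounce: vy ← 0.51·1.045 = 0.533

1 2.422 12.176 10.101
2 1.608 3.167 16.806
3 0.820 0.824 20.225
4 0.418 0.214 21.969
5 0.213 0.056 22.859
final: 22.859 0.533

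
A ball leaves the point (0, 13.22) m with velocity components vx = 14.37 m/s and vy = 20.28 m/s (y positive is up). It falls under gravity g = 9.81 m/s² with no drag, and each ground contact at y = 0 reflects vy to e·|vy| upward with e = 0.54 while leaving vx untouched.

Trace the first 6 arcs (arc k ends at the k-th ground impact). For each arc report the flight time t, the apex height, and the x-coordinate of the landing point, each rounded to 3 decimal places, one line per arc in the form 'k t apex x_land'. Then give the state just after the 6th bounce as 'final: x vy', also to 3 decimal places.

Arc 1: start y=13.220, vy=20.280 → t=4.707, apex=34.182, x_land=67.642, impact vy=-25.897
  bounce: vy ← 0.54·25.897 = 13.984
Arc 2: start y=0.000, vy=13.984 → t=2.851, apex=9.968, x_land=108.611, impact vy=-13.984
  bounce: vy ← 0.54·13.984 = 7.552
Arc 3: start y=0.000, vy=7.552 → t=1.540, apex=2.907, x_land=130.735, impact vy=-7.552
  bounce: vy ← 0.54·7.552 = 4.078
Arc 4: start y=0.000, vy=4.078 → t=0.831, apex=0.848, x_land=142.681, impact vy=-4.078
  bounce: vy ← 0.54·4.078 = 2.202
Arc 5: start y=0.000, vy=2.202 → t=0.449, apex=0.247, x_land=149.133, impact vy=-2.202
  bounce: vy ← 0.54·2.202 = 1.189
Arc 6: start y=0.000, vy=1.189 → t=0.242, apex=0.072, x_land=152.616, impact vy=-1.189
  bounce: vy ← 0.54·1.189 = 0.642

1 4.707 34.182 67.642
2 2.851 9.968 108.611
3 1.540 2.907 130.735
4 0.831 0.848 142.681
5 0.449 0.247 149.133
6 0.242 0.072 152.616
final: 152.616 0.642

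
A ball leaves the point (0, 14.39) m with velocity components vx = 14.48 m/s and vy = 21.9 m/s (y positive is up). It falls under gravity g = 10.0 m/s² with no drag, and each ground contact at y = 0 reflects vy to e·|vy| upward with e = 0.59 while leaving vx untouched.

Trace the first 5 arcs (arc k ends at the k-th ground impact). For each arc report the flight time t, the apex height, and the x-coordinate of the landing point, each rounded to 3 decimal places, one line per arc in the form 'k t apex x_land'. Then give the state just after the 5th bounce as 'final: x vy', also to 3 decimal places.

1 4.960 38.370 71.824
2 3.269 13.357 119.157
3 1.929 4.649 147.083
4 1.138 1.618 163.560
5 0.671 0.563 173.281
final: 173.281 1.980

Arc 1: start y=14.390, vy=21.900 → t=4.960, apex=38.370, x_land=71.824, impact vy=-27.702
  bounce: vy ← 0.59·27.702 = 16.344
Arc 2: start y=0.000, vy=16.344 → t=3.269, apex=13.357, x_land=119.157, impact vy=-16.344
  bounce: vy ← 0.59·16.344 = 9.643
Arc 3: start y=0.000, vy=9.643 → t=1.929, apex=4.649, x_land=147.083, impact vy=-9.643
  bounce: vy ← 0.59·9.643 = 5.689
Arc 4: start y=0.000, vy=5.689 → t=1.138, apex=1.618, x_land=163.560, impact vy=-5.689
  bounce: vy ← 0.59·5.689 = 3.357
Arc 5: start y=0.000, vy=3.357 → t=0.671, apex=0.563, x_land=173.281, impact vy=-3.357
  bounce: vy ← 0.59·3.357 = 1.980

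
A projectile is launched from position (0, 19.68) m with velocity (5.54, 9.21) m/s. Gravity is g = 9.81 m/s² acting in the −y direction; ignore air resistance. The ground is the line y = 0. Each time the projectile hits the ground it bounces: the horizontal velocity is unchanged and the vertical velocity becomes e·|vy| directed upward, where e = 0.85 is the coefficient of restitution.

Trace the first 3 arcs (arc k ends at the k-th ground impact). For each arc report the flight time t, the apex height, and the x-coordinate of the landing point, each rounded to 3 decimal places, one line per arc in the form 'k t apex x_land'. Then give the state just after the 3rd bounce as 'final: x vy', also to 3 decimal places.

Arc 1: start y=19.680, vy=9.210 → t=3.151, apex=24.003, x_land=17.457, impact vy=-21.701
  bounce: vy ← 0.85·21.701 = 18.446
Arc 2: start y=0.000, vy=18.446 → t=3.761, apex=17.342, x_land=38.291, impact vy=-18.446
  bounce: vy ← 0.85·18.446 = 15.679
Arc 3: start y=0.000, vy=15.679 → t=3.197, apex=12.530, x_land=56.000, impact vy=-15.679
  bounce: vy ← 0.85·15.679 = 13.327

1 3.151 24.003 17.457
2 3.761 17.342 38.291
3 3.197 12.530 56.000
final: 56.000 13.327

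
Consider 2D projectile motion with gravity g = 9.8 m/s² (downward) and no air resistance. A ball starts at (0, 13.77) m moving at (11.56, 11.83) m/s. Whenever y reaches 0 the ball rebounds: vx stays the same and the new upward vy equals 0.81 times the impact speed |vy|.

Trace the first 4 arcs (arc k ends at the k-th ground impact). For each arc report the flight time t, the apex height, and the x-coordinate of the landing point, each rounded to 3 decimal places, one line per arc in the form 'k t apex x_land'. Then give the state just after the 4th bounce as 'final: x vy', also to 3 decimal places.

Arc 1: start y=13.770, vy=11.830 → t=3.273, apex=20.910, x_land=37.835, impact vy=-20.245
  bounce: vy ← 0.81·20.245 = 16.398
Arc 2: start y=0.000, vy=16.398 → t=3.347, apex=13.719, x_land=76.521, impact vy=-16.398
  bounce: vy ← 0.81·16.398 = 13.282
Arc 3: start y=0.000, vy=13.282 → t=2.711, apex=9.001, x_land=107.857, impact vy=-13.282
  bounce: vy ← 0.81·13.282 = 10.759
Arc 4: start y=0.000, vy=10.759 → t=2.196, apex=5.906, x_land=133.239, impact vy=-10.759
  bounce: vy ← 0.81·10.759 = 8.715

1 3.273 20.910 37.835
2 3.347 13.719 76.521
3 2.711 9.001 107.857
4 2.196 5.906 133.239
final: 133.239 8.715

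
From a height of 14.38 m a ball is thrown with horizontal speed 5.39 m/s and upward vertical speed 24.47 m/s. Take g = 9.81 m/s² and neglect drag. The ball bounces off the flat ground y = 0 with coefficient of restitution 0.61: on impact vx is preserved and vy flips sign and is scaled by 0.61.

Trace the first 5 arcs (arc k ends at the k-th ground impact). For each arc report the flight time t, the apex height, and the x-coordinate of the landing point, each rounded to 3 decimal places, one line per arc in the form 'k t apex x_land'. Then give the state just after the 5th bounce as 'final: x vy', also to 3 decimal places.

1 5.520 44.899 29.752
2 3.691 16.707 49.647
3 2.252 6.217 61.783
4 1.373 2.313 69.186
5 0.838 0.861 73.702
final: 73.702 2.507

Arc 1: start y=14.380, vy=24.470 → t=5.520, apex=44.899, x_land=29.752, impact vy=-29.680
  bounce: vy ← 0.61·29.680 = 18.105
Arc 2: start y=0.000, vy=18.105 → t=3.691, apex=16.707, x_land=49.647, impact vy=-18.105
  bounce: vy ← 0.61·18.105 = 11.044
Arc 3: start y=0.000, vy=11.044 → t=2.252, apex=6.217, x_land=61.783, impact vy=-11.044
  bounce: vy ← 0.61·11.044 = 6.737
Arc 4: start y=0.000, vy=6.737 → t=1.373, apex=2.313, x_land=69.186, impact vy=-6.737
  bounce: vy ← 0.61·6.737 = 4.109
Arc 5: start y=0.000, vy=4.109 → t=0.838, apex=0.861, x_land=73.702, impact vy=-4.109
  bounce: vy ← 0.61·4.109 = 2.507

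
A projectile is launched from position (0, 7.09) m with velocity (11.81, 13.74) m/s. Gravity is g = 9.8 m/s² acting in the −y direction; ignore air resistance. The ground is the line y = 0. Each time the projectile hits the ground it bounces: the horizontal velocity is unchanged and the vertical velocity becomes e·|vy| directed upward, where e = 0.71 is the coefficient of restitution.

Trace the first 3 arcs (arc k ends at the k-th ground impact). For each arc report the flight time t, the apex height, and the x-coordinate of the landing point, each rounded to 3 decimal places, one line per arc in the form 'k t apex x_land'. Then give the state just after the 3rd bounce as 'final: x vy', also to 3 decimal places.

1 3.249 16.722 38.375
2 2.623 8.430 69.355
3 1.862 4.249 91.351
final: 91.351 6.480

Arc 1: start y=7.090, vy=13.740 → t=3.249, apex=16.722, x_land=38.375, impact vy=-18.104
  bounce: vy ← 0.71·18.104 = 12.854
Arc 2: start y=0.000, vy=12.854 → t=2.623, apex=8.430, x_land=69.355, impact vy=-12.854
  bounce: vy ← 0.71·12.854 = 9.126
Arc 3: start y=0.000, vy=9.126 → t=1.862, apex=4.249, x_land=91.351, impact vy=-9.126
  bounce: vy ← 0.71·9.126 = 6.480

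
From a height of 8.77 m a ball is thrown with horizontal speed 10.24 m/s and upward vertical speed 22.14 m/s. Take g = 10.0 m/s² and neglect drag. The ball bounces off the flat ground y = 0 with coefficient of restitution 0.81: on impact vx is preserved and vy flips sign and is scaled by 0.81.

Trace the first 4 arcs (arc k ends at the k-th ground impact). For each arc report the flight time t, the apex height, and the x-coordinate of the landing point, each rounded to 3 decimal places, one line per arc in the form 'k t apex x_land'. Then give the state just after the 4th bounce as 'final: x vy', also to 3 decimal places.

1 4.794 33.279 49.089
2 4.179 21.834 91.887
3 3.385 14.326 126.552
4 2.742 9.399 154.631
final: 154.631 11.106

Arc 1: start y=8.770, vy=22.140 → t=4.794, apex=33.279, x_land=49.089, impact vy=-25.799
  bounce: vy ← 0.81·25.799 = 20.897
Arc 2: start y=0.000, vy=20.897 → t=4.179, apex=21.834, x_land=91.887, impact vy=-20.897
  bounce: vy ← 0.81·20.897 = 16.927
Arc 3: start y=0.000, vy=16.927 → t=3.385, apex=14.326, x_land=126.552, impact vy=-16.927
  bounce: vy ← 0.81·16.927 = 13.711
Arc 4: start y=0.000, vy=13.711 → t=2.742, apex=9.399, x_land=154.631, impact vy=-13.711
  bounce: vy ← 0.81·13.711 = 11.106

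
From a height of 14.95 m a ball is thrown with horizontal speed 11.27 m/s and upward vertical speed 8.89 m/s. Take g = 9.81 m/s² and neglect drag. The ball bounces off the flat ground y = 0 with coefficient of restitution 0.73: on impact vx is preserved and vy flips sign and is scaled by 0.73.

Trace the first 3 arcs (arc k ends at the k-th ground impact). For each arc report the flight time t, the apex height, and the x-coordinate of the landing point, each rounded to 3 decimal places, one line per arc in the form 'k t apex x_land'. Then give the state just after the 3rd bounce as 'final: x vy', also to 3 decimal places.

1 2.873 18.978 32.381
2 2.872 10.113 64.747
3 2.096 5.389 88.374
final: 88.374 7.507

Arc 1: start y=14.950, vy=8.890 → t=2.873, apex=18.978, x_land=32.381, impact vy=-19.296
  bounce: vy ← 0.73·19.296 = 14.086
Arc 2: start y=0.000, vy=14.086 → t=2.872, apex=10.113, x_land=64.747, impact vy=-14.086
  bounce: vy ← 0.73·14.086 = 10.283
Arc 3: start y=0.000, vy=10.283 → t=2.096, apex=5.389, x_land=88.374, impact vy=-10.283
  bounce: vy ← 0.73·10.283 = 7.507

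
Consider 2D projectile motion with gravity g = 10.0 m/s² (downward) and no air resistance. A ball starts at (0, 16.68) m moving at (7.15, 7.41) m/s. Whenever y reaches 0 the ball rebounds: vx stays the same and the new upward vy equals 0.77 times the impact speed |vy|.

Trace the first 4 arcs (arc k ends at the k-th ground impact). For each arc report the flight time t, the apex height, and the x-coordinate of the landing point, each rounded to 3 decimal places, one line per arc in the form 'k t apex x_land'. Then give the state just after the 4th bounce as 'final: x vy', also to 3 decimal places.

Arc 1: start y=16.680, vy=7.410 → t=2.712, apex=19.425, x_land=19.391, impact vy=-19.711
  bounce: vy ← 0.77·19.711 = 15.177
Arc 2: start y=0.000, vy=15.177 → t=3.035, apex=11.517, x_land=41.095, impact vy=-15.177
  bounce: vy ← 0.77·15.177 = 11.686
Arc 3: start y=0.000, vy=11.686 → t=2.337, apex=6.829, x_land=57.806, impact vy=-11.686
  bounce: vy ← 0.77·11.686 = 8.999
Arc 4: start y=0.000, vy=8.999 → t=1.800, apex=4.049, x_land=70.674, impact vy=-8.999
  bounce: vy ← 0.77·8.999 = 6.929

1 2.712 19.425 19.391
2 3.035 11.517 41.095
3 2.337 6.829 57.806
4 1.800 4.049 70.674
final: 70.674 6.929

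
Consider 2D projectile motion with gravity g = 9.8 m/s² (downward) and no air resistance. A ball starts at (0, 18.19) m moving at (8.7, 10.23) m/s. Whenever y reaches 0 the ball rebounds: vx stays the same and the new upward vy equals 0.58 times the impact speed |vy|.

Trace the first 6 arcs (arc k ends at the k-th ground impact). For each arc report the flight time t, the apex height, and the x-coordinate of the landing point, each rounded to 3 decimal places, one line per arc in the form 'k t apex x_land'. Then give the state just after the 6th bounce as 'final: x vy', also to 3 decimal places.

1 3.235 23.529 28.146
2 2.542 7.915 50.261
3 1.474 2.663 63.088
4 0.855 0.896 70.527
5 0.496 0.301 74.842
6 0.288 0.101 77.345
final: 77.345 0.818

Arc 1: start y=18.190, vy=10.230 → t=3.235, apex=23.529, x_land=28.146, impact vy=-21.475
  bounce: vy ← 0.58·21.475 = 12.456
Arc 2: start y=0.000, vy=12.456 → t=2.542, apex=7.915, x_land=50.261, impact vy=-12.456
  bounce: vy ← 0.58·12.456 = 7.224
Arc 3: start y=0.000, vy=7.224 → t=1.474, apex=2.663, x_land=63.088, impact vy=-7.224
  bounce: vy ← 0.58·7.224 = 4.190
Arc 4: start y=0.000, vy=4.190 → t=0.855, apex=0.896, x_land=70.527, impact vy=-4.190
  bounce: vy ← 0.58·4.190 = 2.430
Arc 5: start y=0.000, vy=2.430 → t=0.496, apex=0.301, x_land=74.842, impact vy=-2.430
  bounce: vy ← 0.58·2.430 = 1.410
Arc 6: start y=0.000, vy=1.410 → t=0.288, apex=0.101, x_land=77.345, impact vy=-1.410
  bounce: vy ← 0.58·1.410 = 0.818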